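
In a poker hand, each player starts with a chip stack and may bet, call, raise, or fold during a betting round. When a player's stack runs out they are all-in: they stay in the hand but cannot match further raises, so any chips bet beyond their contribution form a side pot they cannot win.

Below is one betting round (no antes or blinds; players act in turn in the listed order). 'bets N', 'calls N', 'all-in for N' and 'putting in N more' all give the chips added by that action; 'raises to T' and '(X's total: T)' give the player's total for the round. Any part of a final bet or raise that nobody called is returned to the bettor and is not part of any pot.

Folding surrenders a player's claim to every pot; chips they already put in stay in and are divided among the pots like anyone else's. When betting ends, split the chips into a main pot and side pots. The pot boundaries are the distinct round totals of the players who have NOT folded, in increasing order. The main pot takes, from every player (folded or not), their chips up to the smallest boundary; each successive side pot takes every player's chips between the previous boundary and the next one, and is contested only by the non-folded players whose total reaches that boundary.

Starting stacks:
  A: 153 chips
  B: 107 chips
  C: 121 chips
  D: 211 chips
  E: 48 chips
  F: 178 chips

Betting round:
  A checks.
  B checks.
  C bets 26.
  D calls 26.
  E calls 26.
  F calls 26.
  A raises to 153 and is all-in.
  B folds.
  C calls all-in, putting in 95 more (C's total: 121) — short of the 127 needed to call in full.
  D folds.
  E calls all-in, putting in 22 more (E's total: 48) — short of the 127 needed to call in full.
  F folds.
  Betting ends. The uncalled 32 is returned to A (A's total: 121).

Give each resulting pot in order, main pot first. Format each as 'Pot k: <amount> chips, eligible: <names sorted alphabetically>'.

Pot 1: 196 chips, eligible: A, C, E
Pot 2: 146 chips, eligible: A, C

Derivation:
Contributions (after 32 returned to A): A=121, C=121, D=26, E=48, F=26
Folded: B, D, F
Pot levels (distinct totals of non-folded players): 48, 121
Layer 1-48: A 48 + C 48 + D 26 + E 48 + F 26 = 196 chips; eligible A, C, E
Layer 49-121: 73 each from A, C = 73*2 = 146 chips; eligible A, C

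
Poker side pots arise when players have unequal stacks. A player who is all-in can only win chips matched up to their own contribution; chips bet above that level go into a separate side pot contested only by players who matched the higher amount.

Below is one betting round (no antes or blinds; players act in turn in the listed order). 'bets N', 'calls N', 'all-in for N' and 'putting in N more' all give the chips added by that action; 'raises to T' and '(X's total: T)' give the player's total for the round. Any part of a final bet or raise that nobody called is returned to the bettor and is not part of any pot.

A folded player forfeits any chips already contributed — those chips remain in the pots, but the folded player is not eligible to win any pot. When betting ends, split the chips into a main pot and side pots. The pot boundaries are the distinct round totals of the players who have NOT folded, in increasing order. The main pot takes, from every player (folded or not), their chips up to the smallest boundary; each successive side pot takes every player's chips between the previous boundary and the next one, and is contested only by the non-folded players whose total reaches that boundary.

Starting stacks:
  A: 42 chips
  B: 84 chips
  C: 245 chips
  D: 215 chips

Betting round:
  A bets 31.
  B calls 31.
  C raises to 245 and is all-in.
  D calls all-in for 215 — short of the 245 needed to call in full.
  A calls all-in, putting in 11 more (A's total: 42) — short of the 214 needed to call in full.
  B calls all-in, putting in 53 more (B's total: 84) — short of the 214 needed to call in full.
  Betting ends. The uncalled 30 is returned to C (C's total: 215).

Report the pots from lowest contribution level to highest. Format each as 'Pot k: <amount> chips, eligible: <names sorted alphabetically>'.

Contributions (after 30 returned to C): A=42, B=84, C=215, D=215
Pot levels (distinct totals of non-folded players): 42, 84, 215
Layer 1-42: 42 each from A, B, C, D = 42*4 = 168 chips; eligible A, B, C, D
Layer 43-84: 42 each from B, C, D = 42*3 = 126 chips; eligible B, C, D
Layer 85-215: 131 each from C, D = 131*2 = 262 chips; eligible C, D

Pot 1: 168 chips, eligible: A, B, C, D
Pot 2: 126 chips, eligible: B, C, D
Pot 3: 262 chips, eligible: C, D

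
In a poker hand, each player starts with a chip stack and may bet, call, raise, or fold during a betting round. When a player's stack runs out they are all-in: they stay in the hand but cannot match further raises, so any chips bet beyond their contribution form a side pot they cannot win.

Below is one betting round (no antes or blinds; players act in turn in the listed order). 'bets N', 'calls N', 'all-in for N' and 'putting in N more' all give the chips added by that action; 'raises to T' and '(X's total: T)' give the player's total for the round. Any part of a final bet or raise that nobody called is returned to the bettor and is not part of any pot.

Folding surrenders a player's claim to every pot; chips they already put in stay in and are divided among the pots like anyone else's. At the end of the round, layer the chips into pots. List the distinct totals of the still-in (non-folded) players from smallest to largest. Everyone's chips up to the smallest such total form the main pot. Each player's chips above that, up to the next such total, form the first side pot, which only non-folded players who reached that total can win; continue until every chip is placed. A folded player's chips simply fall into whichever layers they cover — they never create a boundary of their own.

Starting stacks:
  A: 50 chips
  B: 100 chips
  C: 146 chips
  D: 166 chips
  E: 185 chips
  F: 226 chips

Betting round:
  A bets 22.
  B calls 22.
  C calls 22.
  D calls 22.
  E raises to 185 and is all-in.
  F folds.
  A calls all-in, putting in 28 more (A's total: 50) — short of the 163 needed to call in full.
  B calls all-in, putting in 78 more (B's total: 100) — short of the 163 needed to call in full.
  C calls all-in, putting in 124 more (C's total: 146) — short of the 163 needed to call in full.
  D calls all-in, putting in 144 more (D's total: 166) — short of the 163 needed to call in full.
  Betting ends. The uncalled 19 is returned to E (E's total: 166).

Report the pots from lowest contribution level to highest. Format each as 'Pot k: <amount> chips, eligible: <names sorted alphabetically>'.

Pot 1: 250 chips, eligible: A, B, C, D, E
Pot 2: 200 chips, eligible: B, C, D, E
Pot 3: 138 chips, eligible: C, D, E
Pot 4: 40 chips, eligible: D, E

Derivation:
Contributions (after 19 returned to E): A=50, B=100, C=146, D=166, E=166
Folded: F
Pot levels (distinct totals of non-folded players): 50, 100, 146, 166
Layer 1-50: 50 each from A, B, C, D, E = 50*5 = 250 chips; eligible A, B, C, D, E
Layer 51-100: 50 each from B, C, D, E = 50*4 = 200 chips; eligible B, C, D, E
Layer 101-146: 46 each from C, D, E = 46*3 = 138 chips; eligible C, D, E
Layer 147-166: 20 each from D, E = 20*2 = 40 chips; eligible D, E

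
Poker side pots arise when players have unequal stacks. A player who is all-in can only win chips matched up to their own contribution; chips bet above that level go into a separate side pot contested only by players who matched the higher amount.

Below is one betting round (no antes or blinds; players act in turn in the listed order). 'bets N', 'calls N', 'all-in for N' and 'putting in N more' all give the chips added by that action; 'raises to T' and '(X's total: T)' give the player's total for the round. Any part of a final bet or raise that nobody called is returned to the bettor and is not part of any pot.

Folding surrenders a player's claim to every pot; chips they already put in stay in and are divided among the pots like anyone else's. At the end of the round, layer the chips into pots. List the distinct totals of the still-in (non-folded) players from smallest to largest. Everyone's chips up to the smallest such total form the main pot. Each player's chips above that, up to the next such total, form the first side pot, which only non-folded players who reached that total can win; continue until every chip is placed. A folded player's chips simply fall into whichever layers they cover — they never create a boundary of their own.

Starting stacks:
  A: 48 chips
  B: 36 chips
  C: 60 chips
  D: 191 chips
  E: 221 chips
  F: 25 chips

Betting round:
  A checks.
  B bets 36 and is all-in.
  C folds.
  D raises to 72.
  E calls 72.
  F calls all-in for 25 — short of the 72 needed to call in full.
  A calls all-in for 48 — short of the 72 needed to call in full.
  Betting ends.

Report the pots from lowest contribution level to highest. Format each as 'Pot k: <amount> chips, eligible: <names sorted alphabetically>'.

Contributions: A=48, B=36, D=72, E=72, F=25
Folded: C
Pot levels (distinct totals of non-folded players): 25, 36, 48, 72
Layer 1-25: 25 each from A, B, D, E, F = 25*5 = 125 chips; eligible A, B, D, E, F
Layer 26-36: 11 each from A, B, D, E = 11*4 = 44 chips; eligible A, B, D, E
Layer 37-48: 12 each from A, D, E = 12*3 = 36 chips; eligible A, D, E
Layer 49-72: 24 each from D, E = 24*2 = 48 chips; eligible D, E

Pot 1: 125 chips, eligible: A, B, D, E, F
Pot 2: 44 chips, eligible: A, B, D, E
Pot 3: 36 chips, eligible: A, D, E
Pot 4: 48 chips, eligible: D, E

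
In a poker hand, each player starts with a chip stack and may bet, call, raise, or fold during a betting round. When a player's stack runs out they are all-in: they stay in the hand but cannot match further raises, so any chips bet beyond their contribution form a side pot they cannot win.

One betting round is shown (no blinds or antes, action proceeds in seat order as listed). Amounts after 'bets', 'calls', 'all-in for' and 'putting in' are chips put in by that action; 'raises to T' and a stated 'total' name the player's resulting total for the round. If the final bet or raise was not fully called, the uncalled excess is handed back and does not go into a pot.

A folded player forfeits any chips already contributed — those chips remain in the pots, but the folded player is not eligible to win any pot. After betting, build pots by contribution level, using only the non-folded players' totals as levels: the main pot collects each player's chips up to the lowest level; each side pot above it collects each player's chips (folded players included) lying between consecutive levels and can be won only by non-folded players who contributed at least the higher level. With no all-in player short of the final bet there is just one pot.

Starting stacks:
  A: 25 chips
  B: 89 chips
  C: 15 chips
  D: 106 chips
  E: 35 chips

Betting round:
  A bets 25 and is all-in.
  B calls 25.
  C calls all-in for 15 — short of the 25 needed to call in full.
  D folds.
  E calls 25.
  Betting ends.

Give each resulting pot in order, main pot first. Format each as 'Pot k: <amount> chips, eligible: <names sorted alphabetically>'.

Pot 1: 60 chips, eligible: A, B, C, E
Pot 2: 30 chips, eligible: A, B, E

Derivation:
Contributions: A=25, B=25, C=15, E=25
Folded: D
Pot levels (distinct totals of non-folded players): 15, 25
Layer 1-15: 15 each from A, B, C, E = 15*4 = 60 chips; eligible A, B, C, E
Layer 16-25: 10 each from A, B, E = 10*3 = 30 chips; eligible A, B, E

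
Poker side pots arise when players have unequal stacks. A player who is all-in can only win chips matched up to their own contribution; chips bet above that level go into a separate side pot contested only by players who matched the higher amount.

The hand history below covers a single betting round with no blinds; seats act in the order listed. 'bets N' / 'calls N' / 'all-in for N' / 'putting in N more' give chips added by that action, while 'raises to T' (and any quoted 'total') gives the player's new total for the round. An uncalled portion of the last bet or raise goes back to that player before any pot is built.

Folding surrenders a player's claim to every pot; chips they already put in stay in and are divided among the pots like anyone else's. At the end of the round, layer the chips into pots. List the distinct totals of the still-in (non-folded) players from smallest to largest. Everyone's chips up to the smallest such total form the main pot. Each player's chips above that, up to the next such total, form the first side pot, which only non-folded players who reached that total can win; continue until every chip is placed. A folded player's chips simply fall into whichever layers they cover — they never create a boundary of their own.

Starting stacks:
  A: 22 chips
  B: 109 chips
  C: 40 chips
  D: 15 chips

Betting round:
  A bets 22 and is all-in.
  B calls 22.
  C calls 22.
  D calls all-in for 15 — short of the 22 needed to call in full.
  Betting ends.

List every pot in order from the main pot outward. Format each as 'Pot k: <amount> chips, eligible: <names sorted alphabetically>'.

Contributions: A=22, B=22, C=22, D=15
Pot levels (distinct totals of non-folded players): 15, 22
Layer 1-15: 15 each from A, B, C, D = 15*4 = 60 chips; eligible A, B, C, D
Layer 16-22: 7 each from A, B, C = 7*3 = 21 chips; eligible A, B, C

Pot 1: 60 chips, eligible: A, B, C, D
Pot 2: 21 chips, eligible: A, B, C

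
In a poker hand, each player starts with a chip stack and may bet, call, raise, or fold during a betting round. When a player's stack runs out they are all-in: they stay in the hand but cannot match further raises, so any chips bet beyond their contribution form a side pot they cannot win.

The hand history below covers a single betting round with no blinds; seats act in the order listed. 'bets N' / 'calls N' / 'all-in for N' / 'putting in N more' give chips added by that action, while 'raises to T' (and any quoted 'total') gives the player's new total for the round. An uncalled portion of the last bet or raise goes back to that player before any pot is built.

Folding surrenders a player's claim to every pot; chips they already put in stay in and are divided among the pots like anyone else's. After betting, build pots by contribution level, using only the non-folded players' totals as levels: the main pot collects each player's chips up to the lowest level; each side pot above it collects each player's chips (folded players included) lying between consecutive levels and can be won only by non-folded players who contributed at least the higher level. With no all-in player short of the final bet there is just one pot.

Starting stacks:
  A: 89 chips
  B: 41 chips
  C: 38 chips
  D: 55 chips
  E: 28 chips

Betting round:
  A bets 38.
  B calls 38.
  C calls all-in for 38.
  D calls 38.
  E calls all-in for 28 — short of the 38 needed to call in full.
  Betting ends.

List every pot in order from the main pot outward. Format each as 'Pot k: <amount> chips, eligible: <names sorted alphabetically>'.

Pot 1: 140 chips, eligible: A, B, C, D, E
Pot 2: 40 chips, eligible: A, B, C, D

Derivation:
Contributions: A=38, B=38, C=38, D=38, E=28
Pot levels (distinct totals of non-folded players): 28, 38
Layer 1-28: 28 each from A, B, C, D, E = 28*5 = 140 chips; eligible A, B, C, D, E
Layer 29-38: 10 each from A, B, C, D = 10*4 = 40 chips; eligible A, B, C, D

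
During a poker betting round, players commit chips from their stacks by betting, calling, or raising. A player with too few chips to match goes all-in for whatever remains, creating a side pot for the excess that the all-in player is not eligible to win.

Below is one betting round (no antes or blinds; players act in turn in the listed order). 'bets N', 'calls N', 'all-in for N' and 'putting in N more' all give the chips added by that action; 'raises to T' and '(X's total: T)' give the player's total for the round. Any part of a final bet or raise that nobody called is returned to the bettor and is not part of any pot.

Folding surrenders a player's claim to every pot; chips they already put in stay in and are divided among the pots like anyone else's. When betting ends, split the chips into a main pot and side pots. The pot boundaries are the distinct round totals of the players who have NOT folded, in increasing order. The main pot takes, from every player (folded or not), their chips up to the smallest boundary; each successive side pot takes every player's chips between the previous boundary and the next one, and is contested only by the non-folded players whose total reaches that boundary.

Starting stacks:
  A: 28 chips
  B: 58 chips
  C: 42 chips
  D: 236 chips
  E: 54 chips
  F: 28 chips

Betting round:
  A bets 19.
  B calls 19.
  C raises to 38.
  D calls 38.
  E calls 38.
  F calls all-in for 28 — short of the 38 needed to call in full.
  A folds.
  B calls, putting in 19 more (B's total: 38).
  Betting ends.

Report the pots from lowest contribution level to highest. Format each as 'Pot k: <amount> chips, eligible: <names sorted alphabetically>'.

Contributions: A=19, B=38, C=38, D=38, E=38, F=28
Folded: A
Pot levels (distinct totals of non-folded players): 28, 38
Layer 1-28: A 19 + B 28 + C 28 + D 28 + E 28 + F 28 = 159 chips; eligible B, C, D, E, F
Layer 29-38: 10 each from B, C, D, E = 10*4 = 40 chips; eligible B, C, D, E

Pot 1: 159 chips, eligible: B, C, D, E, F
Pot 2: 40 chips, eligible: B, C, D, E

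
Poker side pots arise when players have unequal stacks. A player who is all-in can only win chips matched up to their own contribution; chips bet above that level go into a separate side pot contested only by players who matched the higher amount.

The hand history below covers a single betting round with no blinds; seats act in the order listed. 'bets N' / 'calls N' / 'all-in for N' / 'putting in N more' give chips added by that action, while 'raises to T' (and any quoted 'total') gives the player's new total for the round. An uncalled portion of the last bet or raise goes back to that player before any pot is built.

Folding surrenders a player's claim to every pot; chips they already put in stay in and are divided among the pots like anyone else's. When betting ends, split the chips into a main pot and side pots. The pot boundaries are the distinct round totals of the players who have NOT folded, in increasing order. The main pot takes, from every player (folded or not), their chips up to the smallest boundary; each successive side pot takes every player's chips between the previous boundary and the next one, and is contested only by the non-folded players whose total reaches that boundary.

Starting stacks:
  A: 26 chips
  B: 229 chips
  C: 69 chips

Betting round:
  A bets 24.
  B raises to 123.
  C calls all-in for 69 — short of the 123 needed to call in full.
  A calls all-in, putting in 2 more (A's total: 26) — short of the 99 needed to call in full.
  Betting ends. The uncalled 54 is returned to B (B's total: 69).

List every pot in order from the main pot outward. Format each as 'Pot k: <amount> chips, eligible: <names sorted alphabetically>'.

Pot 1: 78 chips, eligible: A, B, C
Pot 2: 86 chips, eligible: B, C

Derivation:
Contributions (after 54 returned to B): A=26, B=69, C=69
Pot levels (distinct totals of non-folded players): 26, 69
Layer 1-26: 26 each from A, B, C = 26*3 = 78 chips; eligible A, B, C
Layer 27-69: 43 each from B, C = 43*2 = 86 chips; eligible B, C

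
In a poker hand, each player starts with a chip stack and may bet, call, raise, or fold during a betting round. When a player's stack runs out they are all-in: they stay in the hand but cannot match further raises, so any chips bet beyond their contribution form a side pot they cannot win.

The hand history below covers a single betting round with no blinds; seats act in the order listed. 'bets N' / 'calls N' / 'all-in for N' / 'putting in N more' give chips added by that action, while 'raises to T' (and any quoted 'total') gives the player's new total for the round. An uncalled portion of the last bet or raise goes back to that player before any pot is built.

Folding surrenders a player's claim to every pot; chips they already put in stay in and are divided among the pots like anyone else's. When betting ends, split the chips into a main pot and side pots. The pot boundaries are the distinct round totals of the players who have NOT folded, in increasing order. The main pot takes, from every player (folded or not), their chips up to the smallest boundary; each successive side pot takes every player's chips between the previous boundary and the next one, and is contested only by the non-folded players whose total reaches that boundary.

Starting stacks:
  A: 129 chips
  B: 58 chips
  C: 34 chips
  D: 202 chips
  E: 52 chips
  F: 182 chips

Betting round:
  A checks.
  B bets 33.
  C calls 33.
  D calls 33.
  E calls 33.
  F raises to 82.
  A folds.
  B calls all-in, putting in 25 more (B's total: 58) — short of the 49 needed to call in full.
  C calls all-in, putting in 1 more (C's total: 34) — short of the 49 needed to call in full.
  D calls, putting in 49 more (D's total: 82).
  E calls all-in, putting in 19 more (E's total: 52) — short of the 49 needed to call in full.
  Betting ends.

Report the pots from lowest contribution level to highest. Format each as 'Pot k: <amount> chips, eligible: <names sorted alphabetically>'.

Pot 1: 170 chips, eligible: B, C, D, E, F
Pot 2: 72 chips, eligible: B, D, E, F
Pot 3: 18 chips, eligible: B, D, F
Pot 4: 48 chips, eligible: D, F

Derivation:
Contributions: B=58, C=34, D=82, E=52, F=82
Folded: A
Pot levels (distinct totals of non-folded players): 34, 52, 58, 82
Layer 1-34: 34 each from B, C, D, E, F = 34*5 = 170 chips; eligible B, C, D, E, F
Layer 35-52: 18 each from B, D, E, F = 18*4 = 72 chips; eligible B, D, E, F
Layer 53-58: 6 each from B, D, F = 6*3 = 18 chips; eligible B, D, F
Layer 59-82: 24 each from D, F = 24*2 = 48 chips; eligible D, F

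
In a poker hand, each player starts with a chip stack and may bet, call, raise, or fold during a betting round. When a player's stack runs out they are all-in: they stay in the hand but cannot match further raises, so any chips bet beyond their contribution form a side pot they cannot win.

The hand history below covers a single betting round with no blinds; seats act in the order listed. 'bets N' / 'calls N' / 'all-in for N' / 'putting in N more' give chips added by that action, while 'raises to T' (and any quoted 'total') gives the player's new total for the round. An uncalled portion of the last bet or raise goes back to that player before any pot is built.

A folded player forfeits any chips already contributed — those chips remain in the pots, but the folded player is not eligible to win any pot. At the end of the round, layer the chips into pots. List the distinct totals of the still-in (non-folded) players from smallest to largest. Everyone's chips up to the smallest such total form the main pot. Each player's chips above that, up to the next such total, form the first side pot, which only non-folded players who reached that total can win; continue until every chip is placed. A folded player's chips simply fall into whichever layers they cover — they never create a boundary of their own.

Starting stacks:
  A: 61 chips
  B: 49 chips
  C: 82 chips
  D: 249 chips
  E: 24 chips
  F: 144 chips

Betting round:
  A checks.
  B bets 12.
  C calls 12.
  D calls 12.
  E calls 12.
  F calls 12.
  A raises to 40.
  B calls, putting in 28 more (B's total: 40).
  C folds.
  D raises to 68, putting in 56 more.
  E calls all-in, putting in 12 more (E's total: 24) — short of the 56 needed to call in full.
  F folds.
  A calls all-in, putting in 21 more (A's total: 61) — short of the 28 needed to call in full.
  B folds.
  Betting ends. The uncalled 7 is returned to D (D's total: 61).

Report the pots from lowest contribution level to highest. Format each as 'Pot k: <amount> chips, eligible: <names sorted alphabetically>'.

Pot 1: 120 chips, eligible: A, D, E
Pot 2: 90 chips, eligible: A, D

Derivation:
Contributions (after 7 returned to D): A=61, B=40, C=12, D=61, E=24, F=12
Folded: B, C, F
Pot levels (distinct totals of non-folded players): 24, 61
Layer 1-24: A 24 + B 24 + C 12 + D 24 + E 24 + F 12 = 120 chips; eligible A, D, E
Layer 25-61: A 37 + B 16 + D 37 = 90 chips; eligible A, D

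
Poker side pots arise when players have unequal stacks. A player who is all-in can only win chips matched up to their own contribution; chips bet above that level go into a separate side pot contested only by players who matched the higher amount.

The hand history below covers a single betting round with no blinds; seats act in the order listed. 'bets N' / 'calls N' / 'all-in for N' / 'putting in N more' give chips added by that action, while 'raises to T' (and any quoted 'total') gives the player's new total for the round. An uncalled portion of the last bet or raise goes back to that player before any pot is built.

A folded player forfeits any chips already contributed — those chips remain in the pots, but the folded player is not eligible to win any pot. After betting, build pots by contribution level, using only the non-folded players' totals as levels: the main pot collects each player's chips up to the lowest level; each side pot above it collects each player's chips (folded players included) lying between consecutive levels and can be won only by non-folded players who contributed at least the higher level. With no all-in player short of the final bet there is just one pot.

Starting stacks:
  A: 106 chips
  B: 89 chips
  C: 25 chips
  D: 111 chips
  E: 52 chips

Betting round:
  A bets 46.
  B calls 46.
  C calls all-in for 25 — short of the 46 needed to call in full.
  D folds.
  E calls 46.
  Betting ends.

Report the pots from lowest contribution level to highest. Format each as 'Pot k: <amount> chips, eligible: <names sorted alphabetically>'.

Contributions: A=46, B=46, C=25, E=46
Folded: D
Pot levels (distinct totals of non-folded players): 25, 46
Layer 1-25: 25 each from A, B, C, E = 25*4 = 100 chips; eligible A, B, C, E
Layer 26-46: 21 each from A, B, E = 21*3 = 63 chips; eligible A, B, E

Pot 1: 100 chips, eligible: A, B, C, E
Pot 2: 63 chips, eligible: A, B, E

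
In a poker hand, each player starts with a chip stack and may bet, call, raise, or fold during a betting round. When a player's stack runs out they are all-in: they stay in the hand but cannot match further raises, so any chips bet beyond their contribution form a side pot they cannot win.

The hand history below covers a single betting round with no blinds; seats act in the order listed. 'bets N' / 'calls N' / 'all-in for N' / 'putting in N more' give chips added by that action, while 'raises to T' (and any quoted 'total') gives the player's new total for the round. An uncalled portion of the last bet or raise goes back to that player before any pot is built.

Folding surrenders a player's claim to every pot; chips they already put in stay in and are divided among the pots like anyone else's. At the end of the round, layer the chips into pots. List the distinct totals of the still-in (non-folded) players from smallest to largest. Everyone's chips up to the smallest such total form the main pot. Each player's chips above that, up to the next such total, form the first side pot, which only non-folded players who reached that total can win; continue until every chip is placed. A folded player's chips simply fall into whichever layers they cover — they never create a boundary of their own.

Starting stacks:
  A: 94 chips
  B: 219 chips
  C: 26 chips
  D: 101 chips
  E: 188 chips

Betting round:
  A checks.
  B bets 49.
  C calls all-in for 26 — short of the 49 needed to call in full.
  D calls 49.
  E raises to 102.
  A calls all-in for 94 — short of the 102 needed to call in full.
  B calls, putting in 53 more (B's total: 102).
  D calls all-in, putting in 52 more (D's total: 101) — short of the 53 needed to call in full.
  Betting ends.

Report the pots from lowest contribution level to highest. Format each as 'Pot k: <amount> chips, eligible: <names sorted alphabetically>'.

Pot 1: 130 chips, eligible: A, B, C, D, E
Pot 2: 272 chips, eligible: A, B, D, E
Pot 3: 21 chips, eligible: B, D, E
Pot 4: 2 chips, eligible: B, E

Derivation:
Contributions: A=94, B=102, C=26, D=101, E=102
Pot levels (distinct totals of non-folded players): 26, 94, 101, 102
Layer 1-26: 26 each from A, B, C, D, E = 26*5 = 130 chips; eligible A, B, C, D, E
Layer 27-94: 68 each from A, B, D, E = 68*4 = 272 chips; eligible A, B, D, E
Layer 95-101: 7 each from B, D, E = 7*3 = 21 chips; eligible B, D, E
Layer 102-102: 1 each from B, E = 1*2 = 2 chips; eligible B, E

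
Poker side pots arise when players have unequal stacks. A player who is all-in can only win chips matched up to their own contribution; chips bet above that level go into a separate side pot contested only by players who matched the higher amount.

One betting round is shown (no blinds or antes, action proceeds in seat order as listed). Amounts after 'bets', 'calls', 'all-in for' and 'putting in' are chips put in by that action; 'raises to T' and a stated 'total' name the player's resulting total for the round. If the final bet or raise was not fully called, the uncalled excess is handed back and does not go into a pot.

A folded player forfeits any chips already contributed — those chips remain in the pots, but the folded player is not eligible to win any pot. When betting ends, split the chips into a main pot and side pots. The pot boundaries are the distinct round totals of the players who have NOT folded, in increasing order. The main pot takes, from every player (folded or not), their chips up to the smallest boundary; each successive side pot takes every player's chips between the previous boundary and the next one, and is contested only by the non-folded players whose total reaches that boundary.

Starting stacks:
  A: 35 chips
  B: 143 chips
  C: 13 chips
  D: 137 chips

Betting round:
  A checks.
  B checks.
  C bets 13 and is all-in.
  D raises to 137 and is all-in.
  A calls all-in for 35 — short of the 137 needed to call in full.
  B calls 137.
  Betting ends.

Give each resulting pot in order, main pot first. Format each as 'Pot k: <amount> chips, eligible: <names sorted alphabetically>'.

Pot 1: 52 chips, eligible: A, B, C, D
Pot 2: 66 chips, eligible: A, B, D
Pot 3: 204 chips, eligible: B, D

Derivation:
Contributions: A=35, B=137, C=13, D=137
Pot levels (distinct totals of non-folded players): 13, 35, 137
Layer 1-13: 13 each from A, B, C, D = 13*4 = 52 chips; eligible A, B, C, D
Layer 14-35: 22 each from A, B, D = 22*3 = 66 chips; eligible A, B, D
Layer 36-137: 102 each from B, D = 102*2 = 204 chips; eligible B, D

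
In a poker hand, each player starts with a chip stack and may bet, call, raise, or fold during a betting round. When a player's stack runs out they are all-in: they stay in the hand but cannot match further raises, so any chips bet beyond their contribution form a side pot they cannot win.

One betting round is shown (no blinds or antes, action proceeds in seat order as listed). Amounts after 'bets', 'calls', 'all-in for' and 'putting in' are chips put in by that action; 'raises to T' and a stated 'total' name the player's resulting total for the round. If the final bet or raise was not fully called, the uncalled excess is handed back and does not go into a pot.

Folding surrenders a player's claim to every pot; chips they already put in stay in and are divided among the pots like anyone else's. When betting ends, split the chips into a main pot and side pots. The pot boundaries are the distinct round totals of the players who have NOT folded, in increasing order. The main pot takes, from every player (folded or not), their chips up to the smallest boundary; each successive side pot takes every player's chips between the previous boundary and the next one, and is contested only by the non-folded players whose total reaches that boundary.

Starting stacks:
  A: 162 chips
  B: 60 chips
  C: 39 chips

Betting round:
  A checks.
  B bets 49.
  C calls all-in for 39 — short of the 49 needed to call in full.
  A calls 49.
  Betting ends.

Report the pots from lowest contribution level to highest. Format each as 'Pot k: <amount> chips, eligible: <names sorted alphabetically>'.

Pot 1: 117 chips, eligible: A, B, C
Pot 2: 20 chips, eligible: A, B

Derivation:
Contributions: A=49, B=49, C=39
Pot levels (distinct totals of non-folded players): 39, 49
Layer 1-39: 39 each from A, B, C = 39*3 = 117 chips; eligible A, B, C
Layer 40-49: 10 each from A, B = 10*2 = 20 chips; eligible A, B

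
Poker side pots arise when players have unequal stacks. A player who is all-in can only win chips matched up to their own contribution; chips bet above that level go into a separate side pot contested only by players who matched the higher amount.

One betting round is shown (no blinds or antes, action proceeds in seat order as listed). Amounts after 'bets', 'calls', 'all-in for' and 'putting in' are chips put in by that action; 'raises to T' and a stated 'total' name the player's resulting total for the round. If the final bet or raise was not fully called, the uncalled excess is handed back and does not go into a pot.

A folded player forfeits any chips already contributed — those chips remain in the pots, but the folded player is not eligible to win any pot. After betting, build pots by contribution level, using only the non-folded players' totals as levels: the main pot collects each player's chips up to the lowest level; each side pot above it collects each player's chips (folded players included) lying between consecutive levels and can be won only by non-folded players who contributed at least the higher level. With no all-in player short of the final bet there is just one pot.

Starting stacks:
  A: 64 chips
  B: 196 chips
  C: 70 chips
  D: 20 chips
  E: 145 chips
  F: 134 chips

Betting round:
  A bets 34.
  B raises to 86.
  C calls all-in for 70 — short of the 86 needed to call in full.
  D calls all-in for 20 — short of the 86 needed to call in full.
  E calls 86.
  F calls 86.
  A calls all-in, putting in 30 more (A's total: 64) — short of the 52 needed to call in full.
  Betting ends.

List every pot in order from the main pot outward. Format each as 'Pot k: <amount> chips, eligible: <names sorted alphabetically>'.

Contributions: A=64, B=86, C=70, D=20, E=86, F=86
Pot levels (distinct totals of non-folded players): 20, 64, 70, 86
Layer 1-20: 20 each from A, B, C, D, E, F = 20*6 = 120 chips; eligible A, B, C, D, E, F
Layer 21-64: 44 each from A, B, C, E, F = 44*5 = 220 chips; eligible A, B, C, E, F
Layer 65-70: 6 each from B, C, E, F = 6*4 = 24 chips; eligible B, C, E, F
Layer 71-86: 16 each from B, E, F = 16*3 = 48 chips; eligible B, E, F

Pot 1: 120 chips, eligible: A, B, C, D, E, F
Pot 2: 220 chips, eligible: A, B, C, E, F
Pot 3: 24 chips, eligible: B, C, E, F
Pot 4: 48 chips, eligible: B, E, F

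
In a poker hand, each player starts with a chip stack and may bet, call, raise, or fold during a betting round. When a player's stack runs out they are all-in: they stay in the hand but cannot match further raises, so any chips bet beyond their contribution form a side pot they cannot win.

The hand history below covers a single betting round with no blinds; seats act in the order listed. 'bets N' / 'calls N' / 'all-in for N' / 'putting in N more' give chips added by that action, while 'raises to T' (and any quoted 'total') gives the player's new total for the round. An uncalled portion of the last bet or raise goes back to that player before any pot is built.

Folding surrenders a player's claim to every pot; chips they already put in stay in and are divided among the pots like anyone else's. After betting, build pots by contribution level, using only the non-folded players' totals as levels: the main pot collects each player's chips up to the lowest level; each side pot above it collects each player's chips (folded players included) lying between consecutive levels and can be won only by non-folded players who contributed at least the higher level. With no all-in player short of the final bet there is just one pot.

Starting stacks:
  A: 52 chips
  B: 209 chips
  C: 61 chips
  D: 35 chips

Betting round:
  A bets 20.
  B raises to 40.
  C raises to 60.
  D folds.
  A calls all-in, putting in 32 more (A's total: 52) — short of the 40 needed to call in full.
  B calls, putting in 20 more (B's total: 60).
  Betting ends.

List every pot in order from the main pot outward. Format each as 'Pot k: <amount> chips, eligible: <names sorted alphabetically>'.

Contributions: A=52, B=60, C=60
Folded: D
Pot levels (distinct totals of non-folded players): 52, 60
Layer 1-52: 52 each from A, B, C = 52*3 = 156 chips; eligible A, B, C
Layer 53-60: 8 each from B, C = 8*2 = 16 chips; eligible B, C

Pot 1: 156 chips, eligible: A, B, C
Pot 2: 16 chips, eligible: B, C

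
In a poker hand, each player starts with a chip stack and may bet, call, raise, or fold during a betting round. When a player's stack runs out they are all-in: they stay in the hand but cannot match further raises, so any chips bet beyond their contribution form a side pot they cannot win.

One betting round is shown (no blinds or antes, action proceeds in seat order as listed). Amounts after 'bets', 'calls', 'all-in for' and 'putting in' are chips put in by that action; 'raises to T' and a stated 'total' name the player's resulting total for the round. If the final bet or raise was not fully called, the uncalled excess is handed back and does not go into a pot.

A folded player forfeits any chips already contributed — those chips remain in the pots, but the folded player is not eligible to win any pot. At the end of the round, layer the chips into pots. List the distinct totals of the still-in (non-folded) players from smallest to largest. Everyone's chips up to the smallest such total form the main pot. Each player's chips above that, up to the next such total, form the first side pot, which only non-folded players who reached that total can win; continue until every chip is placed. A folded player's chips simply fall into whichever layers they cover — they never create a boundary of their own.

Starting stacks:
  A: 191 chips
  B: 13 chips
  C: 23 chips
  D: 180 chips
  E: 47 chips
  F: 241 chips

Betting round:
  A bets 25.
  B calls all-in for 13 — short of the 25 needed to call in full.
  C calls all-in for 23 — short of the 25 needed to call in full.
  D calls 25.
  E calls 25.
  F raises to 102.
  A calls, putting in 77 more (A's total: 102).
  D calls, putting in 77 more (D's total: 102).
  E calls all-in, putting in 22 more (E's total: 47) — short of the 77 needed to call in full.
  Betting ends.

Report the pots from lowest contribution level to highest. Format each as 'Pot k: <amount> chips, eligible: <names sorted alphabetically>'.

Pot 1: 78 chips, eligible: A, B, C, D, E, F
Pot 2: 50 chips, eligible: A, C, D, E, F
Pot 3: 96 chips, eligible: A, D, E, F
Pot 4: 165 chips, eligible: A, D, F

Derivation:
Contributions: A=102, B=13, C=23, D=102, E=47, F=102
Pot levels (distinct totals of non-folded players): 13, 23, 47, 102
Layer 1-13: 13 each from A, B, C, D, E, F = 13*6 = 78 chips; eligible A, B, C, D, E, F
Layer 14-23: 10 each from A, C, D, E, F = 10*5 = 50 chips; eligible A, C, D, E, F
Layer 24-47: 24 each from A, D, E, F = 24*4 = 96 chips; eligible A, D, E, F
Layer 48-102: 55 each from A, D, F = 55*3 = 165 chips; eligible A, D, F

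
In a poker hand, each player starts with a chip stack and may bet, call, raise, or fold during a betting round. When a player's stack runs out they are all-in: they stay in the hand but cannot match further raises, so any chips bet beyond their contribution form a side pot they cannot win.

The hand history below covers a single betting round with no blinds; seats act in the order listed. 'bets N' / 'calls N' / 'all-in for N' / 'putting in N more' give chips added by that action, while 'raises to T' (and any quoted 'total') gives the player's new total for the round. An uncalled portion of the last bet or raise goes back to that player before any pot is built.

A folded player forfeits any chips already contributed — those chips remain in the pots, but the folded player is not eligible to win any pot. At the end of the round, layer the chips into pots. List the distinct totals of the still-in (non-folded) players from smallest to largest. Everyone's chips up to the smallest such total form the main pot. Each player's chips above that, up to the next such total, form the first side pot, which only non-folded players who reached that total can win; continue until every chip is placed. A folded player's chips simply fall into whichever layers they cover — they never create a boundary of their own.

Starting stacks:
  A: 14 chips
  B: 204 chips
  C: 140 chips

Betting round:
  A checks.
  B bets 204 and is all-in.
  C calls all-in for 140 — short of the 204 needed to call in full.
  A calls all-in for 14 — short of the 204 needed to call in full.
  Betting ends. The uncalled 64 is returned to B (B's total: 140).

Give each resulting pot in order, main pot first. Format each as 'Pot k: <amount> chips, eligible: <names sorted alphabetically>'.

Contributions (after 64 returned to B): A=14, B=140, C=140
Pot levels (distinct totals of non-folded players): 14, 140
Layer 1-14: 14 each from A, B, C = 14*3 = 42 chips; eligible A, B, C
Layer 15-140: 126 each from B, C = 126*2 = 252 chips; eligible B, C

Pot 1: 42 chips, eligible: A, B, C
Pot 2: 252 chips, eligible: B, C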